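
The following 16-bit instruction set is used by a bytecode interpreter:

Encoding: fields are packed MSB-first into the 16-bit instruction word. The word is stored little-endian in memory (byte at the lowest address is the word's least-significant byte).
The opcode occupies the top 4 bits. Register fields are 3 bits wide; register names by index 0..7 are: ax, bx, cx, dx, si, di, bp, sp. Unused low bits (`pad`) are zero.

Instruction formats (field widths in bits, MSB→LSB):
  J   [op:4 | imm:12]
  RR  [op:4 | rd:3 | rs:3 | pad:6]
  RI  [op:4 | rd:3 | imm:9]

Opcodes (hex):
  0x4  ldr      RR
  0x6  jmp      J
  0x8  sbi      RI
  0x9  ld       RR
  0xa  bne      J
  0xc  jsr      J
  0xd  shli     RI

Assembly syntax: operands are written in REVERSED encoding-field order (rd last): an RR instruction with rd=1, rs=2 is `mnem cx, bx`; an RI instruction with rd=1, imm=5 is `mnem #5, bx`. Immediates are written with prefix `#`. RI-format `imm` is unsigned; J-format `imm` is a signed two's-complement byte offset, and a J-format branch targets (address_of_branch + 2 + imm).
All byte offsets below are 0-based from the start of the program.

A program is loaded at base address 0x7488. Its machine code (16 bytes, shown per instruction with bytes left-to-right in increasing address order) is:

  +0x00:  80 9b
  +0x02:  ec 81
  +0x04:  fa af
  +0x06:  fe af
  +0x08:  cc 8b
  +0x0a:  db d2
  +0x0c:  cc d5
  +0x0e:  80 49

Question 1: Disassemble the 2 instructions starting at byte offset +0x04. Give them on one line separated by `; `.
@+04  little-endian(fa af) = 0xaffa
  op=0xaffa>>12=0xa ⇒ bne (J)
  [11:0] imm=4090 (s12→-6) = #-6
@+06  little-endian(fe af) = 0xaffe
  op=0xaffe>>12=0xa ⇒ bne (J)
  [11:0] imm=4094 (s12→-2) = #-2

bne #-6; bne #-2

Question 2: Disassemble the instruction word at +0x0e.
@+0e  little-endian(80 49) = 0x4980
  top 4b → 0x4 → ldr [RR]
  rd: (w>>9)&0x7=0x4 → si
  rs: (w>>6)&0x7=0x6 → bp

ldr bp, si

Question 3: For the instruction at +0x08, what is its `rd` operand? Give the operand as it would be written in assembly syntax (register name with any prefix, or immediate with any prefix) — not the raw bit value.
di

off 0x08: read cc 8b as little → 0x8bcc
  top 4b → 0x8 → sbi [RI]
  rd@[11:9]=0x5 ⇒ di
  imm@[8:0]=0x1cc ⇒ #460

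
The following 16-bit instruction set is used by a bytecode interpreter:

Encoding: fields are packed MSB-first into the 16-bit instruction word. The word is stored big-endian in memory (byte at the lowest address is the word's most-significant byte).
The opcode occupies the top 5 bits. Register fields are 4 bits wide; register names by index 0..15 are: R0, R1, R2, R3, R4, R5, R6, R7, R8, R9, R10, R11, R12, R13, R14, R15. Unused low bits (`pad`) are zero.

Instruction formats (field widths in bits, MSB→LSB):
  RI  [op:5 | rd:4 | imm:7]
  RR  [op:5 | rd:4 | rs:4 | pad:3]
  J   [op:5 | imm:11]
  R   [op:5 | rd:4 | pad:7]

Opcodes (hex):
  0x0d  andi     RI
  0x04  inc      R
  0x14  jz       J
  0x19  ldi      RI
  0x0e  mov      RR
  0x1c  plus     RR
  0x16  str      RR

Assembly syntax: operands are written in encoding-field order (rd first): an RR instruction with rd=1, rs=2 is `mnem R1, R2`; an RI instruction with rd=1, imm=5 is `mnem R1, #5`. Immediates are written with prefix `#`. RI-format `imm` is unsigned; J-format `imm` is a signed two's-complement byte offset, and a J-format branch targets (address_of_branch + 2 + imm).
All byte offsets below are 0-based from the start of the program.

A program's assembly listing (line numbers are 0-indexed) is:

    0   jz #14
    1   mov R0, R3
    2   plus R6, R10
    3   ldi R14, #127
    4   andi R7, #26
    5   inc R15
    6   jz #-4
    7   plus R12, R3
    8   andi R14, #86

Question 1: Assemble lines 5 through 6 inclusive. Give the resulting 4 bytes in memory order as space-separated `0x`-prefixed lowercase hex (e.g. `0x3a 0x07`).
5. inc fields op=0x4:5|rd=15:4|pad=0:7 → word 2780h → 27 80
6. jz fields op=0x14:5|imm=-4:11 → word a7fch → a7 fc

0x27 0x80 0xa7 0xfc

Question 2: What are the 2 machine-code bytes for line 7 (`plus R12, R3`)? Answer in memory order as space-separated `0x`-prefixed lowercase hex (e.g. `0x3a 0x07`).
0xe6 0x18

7. plus fields op=0x1c:5|rd=12:4|rs=3:4|pad=0:3 → word e618h → e6 18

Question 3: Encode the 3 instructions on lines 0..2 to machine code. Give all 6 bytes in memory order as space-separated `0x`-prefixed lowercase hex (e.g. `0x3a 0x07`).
0xa0 0x0e 0x70 0x18 0xe3 0x50

0. jz fields op=0x14:5|imm=14:11 → word a00eh → a0 0e
1. mov fields op=0xe:5|rd=0:4|rs=3:4|pad=0:3 → word 7018h → 70 18
2. plus fields op=0x1c:5|rd=6:4|rs=10:4|pad=0:3 → word e350h → e3 50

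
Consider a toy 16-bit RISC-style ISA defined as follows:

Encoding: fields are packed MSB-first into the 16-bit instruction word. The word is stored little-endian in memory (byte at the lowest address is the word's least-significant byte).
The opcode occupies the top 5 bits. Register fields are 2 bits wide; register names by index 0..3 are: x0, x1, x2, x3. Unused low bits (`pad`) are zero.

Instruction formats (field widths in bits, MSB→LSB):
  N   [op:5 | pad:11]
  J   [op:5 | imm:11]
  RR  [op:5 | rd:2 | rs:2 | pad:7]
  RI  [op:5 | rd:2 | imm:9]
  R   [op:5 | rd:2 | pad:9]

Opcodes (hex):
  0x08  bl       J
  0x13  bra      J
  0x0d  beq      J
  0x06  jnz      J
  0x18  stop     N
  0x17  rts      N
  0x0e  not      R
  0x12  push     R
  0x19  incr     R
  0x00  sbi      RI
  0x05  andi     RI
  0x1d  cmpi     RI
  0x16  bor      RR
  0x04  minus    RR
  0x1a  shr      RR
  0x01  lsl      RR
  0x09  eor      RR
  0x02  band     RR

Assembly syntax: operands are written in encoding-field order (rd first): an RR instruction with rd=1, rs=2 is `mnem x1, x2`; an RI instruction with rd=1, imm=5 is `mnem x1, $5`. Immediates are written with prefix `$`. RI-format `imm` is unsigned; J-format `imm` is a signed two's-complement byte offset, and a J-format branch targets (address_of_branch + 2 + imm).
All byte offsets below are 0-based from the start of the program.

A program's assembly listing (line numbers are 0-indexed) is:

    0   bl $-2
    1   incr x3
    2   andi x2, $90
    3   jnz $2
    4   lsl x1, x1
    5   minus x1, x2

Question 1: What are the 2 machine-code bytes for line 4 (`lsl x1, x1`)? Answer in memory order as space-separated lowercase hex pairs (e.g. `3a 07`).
80 0a

4. lsl fields op=0x1:5|rd=1:2|rs=1:2|pad=0:7 → word 0a80h → 80 0a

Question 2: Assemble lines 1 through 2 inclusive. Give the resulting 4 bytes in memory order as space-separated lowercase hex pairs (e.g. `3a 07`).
1. incr fields op=0x19:5|rd=3:2|pad=0:9 → word ce00h → 00 ce
2. andi fields op=0x5:5|rd=2:2|imm=90:9 → word 2c5ah → 5a 2c

00 ce 5a 2c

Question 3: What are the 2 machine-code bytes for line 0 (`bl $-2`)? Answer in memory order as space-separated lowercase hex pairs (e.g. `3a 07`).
0. bl fields op=0x8:5|imm=-2:11 → word 47feh → fe 47

fe 47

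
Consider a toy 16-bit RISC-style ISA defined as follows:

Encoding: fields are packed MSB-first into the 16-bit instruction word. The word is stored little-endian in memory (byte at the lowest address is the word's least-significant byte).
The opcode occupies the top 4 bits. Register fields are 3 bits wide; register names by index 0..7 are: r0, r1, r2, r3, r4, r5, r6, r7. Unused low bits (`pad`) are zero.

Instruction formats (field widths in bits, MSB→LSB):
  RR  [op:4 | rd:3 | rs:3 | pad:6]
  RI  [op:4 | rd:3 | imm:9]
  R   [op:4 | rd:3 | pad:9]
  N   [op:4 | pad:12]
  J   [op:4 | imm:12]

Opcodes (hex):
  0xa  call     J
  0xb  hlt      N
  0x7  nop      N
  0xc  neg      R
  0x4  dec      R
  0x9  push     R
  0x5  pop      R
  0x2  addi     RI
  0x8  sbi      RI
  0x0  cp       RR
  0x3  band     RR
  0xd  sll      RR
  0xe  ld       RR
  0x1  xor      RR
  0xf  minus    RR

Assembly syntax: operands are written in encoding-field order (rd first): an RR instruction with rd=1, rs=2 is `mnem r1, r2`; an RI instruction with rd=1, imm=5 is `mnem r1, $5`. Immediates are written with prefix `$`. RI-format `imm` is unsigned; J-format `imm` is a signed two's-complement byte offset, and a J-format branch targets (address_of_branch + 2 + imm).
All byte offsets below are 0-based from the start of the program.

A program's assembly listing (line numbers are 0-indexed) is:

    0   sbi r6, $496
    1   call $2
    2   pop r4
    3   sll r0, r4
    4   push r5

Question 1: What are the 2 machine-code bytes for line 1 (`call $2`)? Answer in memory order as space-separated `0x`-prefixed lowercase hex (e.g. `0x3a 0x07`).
0x02 0xa0

line 1 (call): pack op=0xa:4|imm=2:12 = 0xa002; little→ 02 a0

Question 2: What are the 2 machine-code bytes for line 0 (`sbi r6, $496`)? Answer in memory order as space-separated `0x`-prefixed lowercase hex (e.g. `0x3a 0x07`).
L0: sbi op=0x8:4|rd=6:3|imm=496:9 ⇒ 0x8df0 ⇒ little f0 8d

0xf0 0x8d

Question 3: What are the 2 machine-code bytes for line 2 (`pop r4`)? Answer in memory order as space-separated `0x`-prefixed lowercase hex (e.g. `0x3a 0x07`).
line 2 (pop): pack op=0x5:4|rd=4:3|pad=0:9 = 0x5800; little→ 00 58

0x00 0x58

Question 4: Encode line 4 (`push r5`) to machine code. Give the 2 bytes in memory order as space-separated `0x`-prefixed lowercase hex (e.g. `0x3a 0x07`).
L4: push op=0x9:4|rd=5:3|pad=0:9 ⇒ 0x9a00 ⇒ little 00 9a

0x00 0x9a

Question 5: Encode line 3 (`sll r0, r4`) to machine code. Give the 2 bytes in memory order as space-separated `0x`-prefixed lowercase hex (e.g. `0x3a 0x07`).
0x00 0xd1

3. sll fields op=0xd:4|rd=0:3|rs=4:3|pad=0:6 → word d100h → 00 d1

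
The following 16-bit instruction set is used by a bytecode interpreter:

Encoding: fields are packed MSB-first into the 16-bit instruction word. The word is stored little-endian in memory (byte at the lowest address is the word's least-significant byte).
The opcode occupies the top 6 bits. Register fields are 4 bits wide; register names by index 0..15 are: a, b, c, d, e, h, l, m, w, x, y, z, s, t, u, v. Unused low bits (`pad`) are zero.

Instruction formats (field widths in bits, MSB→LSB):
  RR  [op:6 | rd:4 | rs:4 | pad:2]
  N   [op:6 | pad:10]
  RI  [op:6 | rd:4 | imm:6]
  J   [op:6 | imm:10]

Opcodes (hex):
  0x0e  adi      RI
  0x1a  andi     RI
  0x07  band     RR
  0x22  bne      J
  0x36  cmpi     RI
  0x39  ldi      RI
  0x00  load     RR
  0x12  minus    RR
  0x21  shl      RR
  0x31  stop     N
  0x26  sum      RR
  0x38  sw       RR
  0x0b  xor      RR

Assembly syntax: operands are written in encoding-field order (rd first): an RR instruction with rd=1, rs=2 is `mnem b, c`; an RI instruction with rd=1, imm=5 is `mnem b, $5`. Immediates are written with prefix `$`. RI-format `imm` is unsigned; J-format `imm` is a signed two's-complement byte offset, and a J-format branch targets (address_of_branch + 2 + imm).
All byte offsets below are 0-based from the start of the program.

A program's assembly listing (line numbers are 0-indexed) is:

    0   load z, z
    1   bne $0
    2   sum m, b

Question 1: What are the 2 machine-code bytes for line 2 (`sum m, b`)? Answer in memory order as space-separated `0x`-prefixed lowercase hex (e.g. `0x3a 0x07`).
L2: sum op=0x26:6|rd=7:4|rs=1:4|pad=0:2 ⇒ 0x99c4 ⇒ little c4 99

0xc4 0x99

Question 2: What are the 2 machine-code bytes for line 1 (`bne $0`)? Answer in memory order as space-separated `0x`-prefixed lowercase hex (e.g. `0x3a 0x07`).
1. bne fields op=0x22:6|imm=0:10 → word 8800h → 00 88

0x00 0x88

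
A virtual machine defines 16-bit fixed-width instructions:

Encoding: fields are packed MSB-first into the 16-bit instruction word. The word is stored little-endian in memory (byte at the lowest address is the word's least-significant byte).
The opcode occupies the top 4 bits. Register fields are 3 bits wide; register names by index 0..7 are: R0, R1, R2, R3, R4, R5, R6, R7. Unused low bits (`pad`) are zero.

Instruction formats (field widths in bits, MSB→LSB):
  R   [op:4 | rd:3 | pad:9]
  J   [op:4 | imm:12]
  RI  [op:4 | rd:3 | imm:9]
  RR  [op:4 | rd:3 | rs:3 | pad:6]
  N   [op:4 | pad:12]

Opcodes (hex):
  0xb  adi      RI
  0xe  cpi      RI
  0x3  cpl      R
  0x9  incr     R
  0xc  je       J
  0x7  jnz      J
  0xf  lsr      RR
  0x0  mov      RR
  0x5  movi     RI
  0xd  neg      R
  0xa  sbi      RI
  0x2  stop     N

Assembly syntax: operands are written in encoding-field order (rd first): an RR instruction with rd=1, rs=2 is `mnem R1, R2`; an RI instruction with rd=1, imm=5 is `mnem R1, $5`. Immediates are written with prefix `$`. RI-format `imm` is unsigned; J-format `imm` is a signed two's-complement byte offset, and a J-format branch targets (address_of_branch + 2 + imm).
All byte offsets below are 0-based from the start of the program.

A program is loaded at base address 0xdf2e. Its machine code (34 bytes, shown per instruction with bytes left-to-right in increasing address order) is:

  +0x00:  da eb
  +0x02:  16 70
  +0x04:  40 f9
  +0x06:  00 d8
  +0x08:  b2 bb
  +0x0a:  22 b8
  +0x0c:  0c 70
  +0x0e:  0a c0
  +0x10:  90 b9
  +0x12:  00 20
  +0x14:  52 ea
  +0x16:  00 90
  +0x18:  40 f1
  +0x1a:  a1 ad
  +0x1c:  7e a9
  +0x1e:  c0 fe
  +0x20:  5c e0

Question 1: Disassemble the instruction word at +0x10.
off 0x10: read 90 b9 as little → 0xb990
  op=0xb990>>12=0xb ⇒ adi (RI)
  [11:9] rd=4 = R4
  [8:0] imm=400 = $400

adi R4, $400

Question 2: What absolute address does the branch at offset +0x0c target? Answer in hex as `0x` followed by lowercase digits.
0xdf48

off 0x0c: read 0c 70 as little → 0x700c
  top 4b → 0x7 → jnz [J]
  imm: (w>>0)&0xfff=0xc → $12
  target = base 0xdf2e + off 0x0c + 2 + imm 12 = 0xdf48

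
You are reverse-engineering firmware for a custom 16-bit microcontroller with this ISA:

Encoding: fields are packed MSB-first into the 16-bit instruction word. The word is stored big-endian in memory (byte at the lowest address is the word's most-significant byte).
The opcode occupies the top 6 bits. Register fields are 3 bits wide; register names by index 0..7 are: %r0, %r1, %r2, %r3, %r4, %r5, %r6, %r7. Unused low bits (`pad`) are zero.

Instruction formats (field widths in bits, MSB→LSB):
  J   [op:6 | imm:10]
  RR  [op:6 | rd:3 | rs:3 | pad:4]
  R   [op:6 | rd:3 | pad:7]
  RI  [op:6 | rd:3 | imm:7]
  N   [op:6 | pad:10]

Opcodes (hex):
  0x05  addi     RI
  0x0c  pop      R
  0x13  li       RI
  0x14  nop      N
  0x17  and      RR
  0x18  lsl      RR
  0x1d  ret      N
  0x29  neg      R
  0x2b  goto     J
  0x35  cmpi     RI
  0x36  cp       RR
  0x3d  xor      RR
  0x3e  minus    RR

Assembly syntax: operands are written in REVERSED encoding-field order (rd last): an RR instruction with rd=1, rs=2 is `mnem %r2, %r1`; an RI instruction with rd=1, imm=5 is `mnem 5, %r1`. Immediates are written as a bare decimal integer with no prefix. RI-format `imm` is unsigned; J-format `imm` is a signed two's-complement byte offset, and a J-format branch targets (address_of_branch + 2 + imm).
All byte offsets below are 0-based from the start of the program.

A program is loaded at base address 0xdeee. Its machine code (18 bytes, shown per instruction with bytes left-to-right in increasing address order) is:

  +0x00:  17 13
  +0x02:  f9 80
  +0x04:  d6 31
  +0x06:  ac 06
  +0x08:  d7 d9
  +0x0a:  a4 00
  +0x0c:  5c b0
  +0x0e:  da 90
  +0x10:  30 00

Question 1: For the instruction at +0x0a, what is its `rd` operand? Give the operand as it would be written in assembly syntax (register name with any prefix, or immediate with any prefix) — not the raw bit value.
%r0

off 0x0a: read a4 00 as big → 0xa400
  top 6b → 0x29 → neg [R]
  rd@[9:7]=0x0 ⇒ %r0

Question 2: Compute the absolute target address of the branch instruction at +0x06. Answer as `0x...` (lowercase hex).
0xdefc

@+06  big-endian(ac 06) = 0xac06
  opcode bits[15:10]=0x2b: goto/J
  imm@[9:0]=0x6 ⇒ 6
  target = base 0xdeee + off 0x06 + 2 + imm 6 = 0xdefc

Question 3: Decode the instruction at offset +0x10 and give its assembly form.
off 0x10: read 30 00 as big → 0x3000
  op=0x3000>>10=0xc ⇒ pop (R)
  rd@[9:7]=0x0 ⇒ %r0

pop %r0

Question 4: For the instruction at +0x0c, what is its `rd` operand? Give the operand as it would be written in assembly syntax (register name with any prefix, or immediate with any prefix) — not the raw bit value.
off 0x0c: read 5c b0 as big → 0x5cb0
  top 6b → 0x17 → and [RR]
  [9:7] rd=1 = %r1
  [6:4] rs=3 = %r3

%r1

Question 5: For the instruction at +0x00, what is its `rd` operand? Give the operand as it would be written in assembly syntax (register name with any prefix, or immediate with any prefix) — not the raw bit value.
+0x00: 17 13 ⇒ word 0x1713 (big)
  top 6b → 0x5 → addi [RI]
  rd: (w>>7)&0x7=0x6 → %r6
  imm: (w>>0)&0x7f=0x13 → 19

%r6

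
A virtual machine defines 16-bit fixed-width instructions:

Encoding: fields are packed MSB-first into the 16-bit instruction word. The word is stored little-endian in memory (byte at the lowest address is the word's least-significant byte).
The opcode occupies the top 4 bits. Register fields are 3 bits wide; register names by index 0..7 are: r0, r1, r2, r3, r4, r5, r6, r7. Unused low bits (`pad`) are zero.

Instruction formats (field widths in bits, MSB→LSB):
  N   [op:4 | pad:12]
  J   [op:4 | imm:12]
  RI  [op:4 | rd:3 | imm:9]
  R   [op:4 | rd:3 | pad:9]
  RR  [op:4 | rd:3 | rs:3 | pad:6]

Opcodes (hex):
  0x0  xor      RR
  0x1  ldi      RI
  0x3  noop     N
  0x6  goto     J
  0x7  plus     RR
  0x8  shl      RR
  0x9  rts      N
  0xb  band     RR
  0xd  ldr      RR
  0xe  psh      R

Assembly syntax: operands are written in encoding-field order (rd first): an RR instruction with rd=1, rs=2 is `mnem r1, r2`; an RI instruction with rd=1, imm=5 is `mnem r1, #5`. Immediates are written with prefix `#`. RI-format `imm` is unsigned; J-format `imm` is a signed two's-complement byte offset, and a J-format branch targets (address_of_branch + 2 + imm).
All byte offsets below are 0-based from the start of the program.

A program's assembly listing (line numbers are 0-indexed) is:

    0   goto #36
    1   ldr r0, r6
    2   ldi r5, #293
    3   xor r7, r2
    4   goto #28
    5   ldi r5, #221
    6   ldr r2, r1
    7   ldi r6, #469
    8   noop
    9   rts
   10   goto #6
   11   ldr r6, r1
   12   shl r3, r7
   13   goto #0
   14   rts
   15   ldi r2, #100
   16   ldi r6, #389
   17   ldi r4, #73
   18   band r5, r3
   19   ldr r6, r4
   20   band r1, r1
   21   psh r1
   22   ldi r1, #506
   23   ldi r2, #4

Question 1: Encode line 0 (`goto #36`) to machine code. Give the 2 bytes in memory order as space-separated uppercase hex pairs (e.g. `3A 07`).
L0: goto op=0x6:4|imm=36:12 ⇒ 0x6024 ⇒ little 24 60

24 60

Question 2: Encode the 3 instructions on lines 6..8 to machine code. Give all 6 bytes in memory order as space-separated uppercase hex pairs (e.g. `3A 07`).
40 D4 D5 1D 00 30

line 6 (ldr): pack op=0xd:4|rd=2:3|rs=1:3|pad=0:6 = 0xd440; little→ 40 d4
line 7 (ldi): pack op=0x1:4|rd=6:3|imm=469:9 = 0x1dd5; little→ d5 1d
line 8 (noop): pack op=0x3:4|pad=0:12 = 0x3000; little→ 00 30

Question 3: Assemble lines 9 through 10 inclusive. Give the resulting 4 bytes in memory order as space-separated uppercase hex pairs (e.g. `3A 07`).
line 9 (rts): pack op=0x9:4|pad=0:12 = 0x9000; little→ 00 90
line 10 (goto): pack op=0x6:4|imm=6:12 = 0x6006; little→ 06 60

00 90 06 60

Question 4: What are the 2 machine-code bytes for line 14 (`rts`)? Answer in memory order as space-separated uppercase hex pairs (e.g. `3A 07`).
line 14 (rts): pack op=0x9:4|pad=0:12 = 0x9000; little→ 00 90

00 90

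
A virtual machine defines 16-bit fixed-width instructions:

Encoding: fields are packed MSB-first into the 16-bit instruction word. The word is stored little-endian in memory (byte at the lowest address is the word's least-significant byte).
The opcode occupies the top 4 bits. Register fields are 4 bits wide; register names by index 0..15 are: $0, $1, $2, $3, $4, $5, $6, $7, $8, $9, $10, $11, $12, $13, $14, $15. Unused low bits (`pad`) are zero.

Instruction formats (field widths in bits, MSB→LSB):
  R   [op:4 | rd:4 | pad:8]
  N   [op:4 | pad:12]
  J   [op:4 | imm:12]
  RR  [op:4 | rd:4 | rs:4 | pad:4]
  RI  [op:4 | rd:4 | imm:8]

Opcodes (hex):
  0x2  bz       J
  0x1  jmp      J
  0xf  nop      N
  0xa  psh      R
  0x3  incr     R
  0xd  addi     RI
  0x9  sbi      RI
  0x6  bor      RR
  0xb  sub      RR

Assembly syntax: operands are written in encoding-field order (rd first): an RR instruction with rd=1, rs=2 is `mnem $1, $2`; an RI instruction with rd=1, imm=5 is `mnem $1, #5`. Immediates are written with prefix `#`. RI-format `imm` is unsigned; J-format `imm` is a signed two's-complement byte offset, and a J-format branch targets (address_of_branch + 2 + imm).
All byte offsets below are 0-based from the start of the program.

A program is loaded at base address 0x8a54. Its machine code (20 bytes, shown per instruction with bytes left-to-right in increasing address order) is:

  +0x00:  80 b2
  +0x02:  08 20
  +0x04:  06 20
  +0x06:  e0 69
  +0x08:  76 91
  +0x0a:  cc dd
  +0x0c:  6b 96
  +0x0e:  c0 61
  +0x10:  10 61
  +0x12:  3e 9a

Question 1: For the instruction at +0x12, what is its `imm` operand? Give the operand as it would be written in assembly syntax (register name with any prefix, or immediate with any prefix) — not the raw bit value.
#62

off 0x12: read 3e 9a as little → 0x9a3e
  opcode bits[15:12]=0x9: sbi/RI
  rd: (w>>8)&0xf=0xa → $10
  imm: (w>>0)&0xff=0x3e → #62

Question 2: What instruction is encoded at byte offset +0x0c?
sbi $6, #107

@+0c  little-endian(6b 96) = 0x966b
  top 4b → 0x9 → sbi [RI]
  [11:8] rd=6 = $6
  [7:0] imm=107 = #107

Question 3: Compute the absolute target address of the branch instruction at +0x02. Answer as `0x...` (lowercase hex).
0x8a60

+0x02: 08 20 ⇒ word 0x2008 (little)
  top 4b → 0x2 → bz [J]
  imm@[11:0]=0x8 ⇒ #8
  target = base 0x8a54 + off 0x02 + 2 + imm 8 = 0x8a60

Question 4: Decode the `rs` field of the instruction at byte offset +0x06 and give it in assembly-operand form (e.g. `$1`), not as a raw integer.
$14

@+06  little-endian(e0 69) = 0x69e0
  opcode bits[15:12]=0x6: bor/RR
  rd@[11:8]=0x9 ⇒ $9
  rs@[7:4]=0xe ⇒ $14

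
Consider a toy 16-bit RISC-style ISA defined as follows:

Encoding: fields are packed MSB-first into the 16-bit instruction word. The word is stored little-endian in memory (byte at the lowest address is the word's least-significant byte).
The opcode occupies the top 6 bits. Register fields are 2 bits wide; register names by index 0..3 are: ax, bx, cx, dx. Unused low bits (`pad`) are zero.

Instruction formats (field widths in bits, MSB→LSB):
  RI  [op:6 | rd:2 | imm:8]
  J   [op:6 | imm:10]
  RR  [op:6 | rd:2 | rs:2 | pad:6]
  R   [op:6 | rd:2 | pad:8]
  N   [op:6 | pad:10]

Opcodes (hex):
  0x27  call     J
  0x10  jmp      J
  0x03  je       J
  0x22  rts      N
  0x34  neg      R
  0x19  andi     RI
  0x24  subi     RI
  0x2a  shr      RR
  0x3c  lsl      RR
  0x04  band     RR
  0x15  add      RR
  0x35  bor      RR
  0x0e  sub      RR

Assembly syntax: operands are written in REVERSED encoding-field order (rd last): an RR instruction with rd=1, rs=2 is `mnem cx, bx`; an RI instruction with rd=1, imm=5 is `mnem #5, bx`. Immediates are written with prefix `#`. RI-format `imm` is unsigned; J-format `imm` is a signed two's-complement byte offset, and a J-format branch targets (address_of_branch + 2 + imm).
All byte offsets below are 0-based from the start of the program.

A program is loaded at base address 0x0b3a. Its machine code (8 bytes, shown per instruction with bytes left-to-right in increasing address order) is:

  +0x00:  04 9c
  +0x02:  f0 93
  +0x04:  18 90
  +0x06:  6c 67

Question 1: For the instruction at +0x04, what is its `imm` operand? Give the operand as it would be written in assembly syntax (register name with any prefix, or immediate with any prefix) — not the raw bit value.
#24

+0x04: 18 90 ⇒ word 0x9018 (little)
  opcode bits[15:10]=0x24: subi/RI
  rd: (w>>8)&0x3=0x0 → ax
  imm: (w>>0)&0xff=0x18 → #24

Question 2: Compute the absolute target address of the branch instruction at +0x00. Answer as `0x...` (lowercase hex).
off 0x00: read 04 9c as little → 0x9c04
  opcode bits[15:10]=0x27: call/J
  [9:0] imm=4 = #4
  target = base 0x0b3a + off 0x00 + 2 + imm 4 = 0x0b40

0x0b40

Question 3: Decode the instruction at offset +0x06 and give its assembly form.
andi #108, dx

+0x06: 6c 67 ⇒ word 0x676c (little)
  op=0x676c>>10=0x19 ⇒ andi (RI)
  rd: (w>>8)&0x3=0x3 → dx
  imm: (w>>0)&0xff=0x6c → #108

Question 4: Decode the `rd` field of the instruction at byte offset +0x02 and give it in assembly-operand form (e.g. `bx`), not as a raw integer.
dx

off 0x02: read f0 93 as little → 0x93f0
  op=0x93f0>>10=0x24 ⇒ subi (RI)
  [9:8] rd=3 = dx
  [7:0] imm=240 = #240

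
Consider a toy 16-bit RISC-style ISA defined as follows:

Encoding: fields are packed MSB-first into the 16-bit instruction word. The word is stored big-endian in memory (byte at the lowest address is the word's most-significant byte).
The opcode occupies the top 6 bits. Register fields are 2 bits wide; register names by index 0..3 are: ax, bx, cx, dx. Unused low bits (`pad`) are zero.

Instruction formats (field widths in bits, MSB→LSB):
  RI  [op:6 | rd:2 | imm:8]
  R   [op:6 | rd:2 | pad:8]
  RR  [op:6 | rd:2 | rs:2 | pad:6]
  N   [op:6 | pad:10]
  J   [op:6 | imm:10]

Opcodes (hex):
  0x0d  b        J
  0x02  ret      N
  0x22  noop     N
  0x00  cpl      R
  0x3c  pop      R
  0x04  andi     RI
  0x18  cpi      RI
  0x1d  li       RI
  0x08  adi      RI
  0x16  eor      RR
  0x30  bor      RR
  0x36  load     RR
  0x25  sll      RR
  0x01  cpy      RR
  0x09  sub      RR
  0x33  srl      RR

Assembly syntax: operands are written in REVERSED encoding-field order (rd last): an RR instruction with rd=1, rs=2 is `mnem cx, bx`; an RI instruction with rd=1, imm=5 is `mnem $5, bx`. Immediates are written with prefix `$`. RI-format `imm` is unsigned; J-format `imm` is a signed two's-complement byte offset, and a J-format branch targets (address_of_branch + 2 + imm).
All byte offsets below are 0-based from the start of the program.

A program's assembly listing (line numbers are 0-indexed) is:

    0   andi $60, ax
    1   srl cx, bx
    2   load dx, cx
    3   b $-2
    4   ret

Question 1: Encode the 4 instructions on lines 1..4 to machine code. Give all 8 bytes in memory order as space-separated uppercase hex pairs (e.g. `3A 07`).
line 1 (srl): pack op=0x33:6|rd=1:2|rs=2:2|pad=0:6 = 0xcd80; big→ cd 80
line 2 (load): pack op=0x36:6|rd=2:2|rs=3:2|pad=0:6 = 0xdac0; big→ da c0
line 3 (b): pack op=0xd:6|imm=-2:10 = 0x37fe; big→ 37 fe
line 4 (ret): pack op=0x2:6|pad=0:10 = 0x0800; big→ 08 00

CD 80 DA C0 37 FE 08 00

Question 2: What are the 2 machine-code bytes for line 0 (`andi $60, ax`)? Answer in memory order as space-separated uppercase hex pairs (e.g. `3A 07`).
0. andi fields op=0x4:6|rd=0:2|imm=60:8 → word 103ch → 10 3c

10 3C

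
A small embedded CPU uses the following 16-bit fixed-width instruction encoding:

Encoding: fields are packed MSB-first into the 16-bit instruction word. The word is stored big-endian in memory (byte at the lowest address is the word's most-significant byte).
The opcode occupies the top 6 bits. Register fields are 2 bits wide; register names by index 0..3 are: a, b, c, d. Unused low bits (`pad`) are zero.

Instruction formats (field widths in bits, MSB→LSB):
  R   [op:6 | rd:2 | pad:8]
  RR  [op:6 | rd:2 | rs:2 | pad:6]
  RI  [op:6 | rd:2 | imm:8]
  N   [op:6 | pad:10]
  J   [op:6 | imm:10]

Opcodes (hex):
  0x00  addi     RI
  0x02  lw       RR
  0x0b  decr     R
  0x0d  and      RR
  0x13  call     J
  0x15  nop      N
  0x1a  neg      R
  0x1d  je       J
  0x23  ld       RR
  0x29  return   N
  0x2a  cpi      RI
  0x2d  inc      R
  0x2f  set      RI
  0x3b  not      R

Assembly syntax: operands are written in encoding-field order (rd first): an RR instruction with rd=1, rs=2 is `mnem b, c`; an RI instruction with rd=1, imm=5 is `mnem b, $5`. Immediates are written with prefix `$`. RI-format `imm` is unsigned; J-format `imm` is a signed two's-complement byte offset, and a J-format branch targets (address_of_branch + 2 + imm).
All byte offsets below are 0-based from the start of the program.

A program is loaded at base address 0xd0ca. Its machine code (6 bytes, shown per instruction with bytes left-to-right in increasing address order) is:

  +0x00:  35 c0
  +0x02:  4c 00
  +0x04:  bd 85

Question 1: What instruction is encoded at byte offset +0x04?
set b, $133

off 0x04: read bd 85 as big → 0xbd85
  op=0xbd85>>10=0x2f ⇒ set (RI)
  rd: (w>>8)&0x3=0x1 → b
  imm: (w>>0)&0xff=0x85 → $133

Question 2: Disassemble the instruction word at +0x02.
[02] 4c 00 → 0x4c00
  top 6b → 0x13 → call [J]
  imm: (w>>0)&0x3ff=0x0 → $0

call $0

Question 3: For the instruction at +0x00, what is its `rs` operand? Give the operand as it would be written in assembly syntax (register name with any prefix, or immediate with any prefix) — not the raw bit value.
d

+0x00: 35 c0 ⇒ word 0x35c0 (big)
  opcode bits[15:10]=0xd: and/RR
  [9:8] rd=1 = b
  [7:6] rs=3 = d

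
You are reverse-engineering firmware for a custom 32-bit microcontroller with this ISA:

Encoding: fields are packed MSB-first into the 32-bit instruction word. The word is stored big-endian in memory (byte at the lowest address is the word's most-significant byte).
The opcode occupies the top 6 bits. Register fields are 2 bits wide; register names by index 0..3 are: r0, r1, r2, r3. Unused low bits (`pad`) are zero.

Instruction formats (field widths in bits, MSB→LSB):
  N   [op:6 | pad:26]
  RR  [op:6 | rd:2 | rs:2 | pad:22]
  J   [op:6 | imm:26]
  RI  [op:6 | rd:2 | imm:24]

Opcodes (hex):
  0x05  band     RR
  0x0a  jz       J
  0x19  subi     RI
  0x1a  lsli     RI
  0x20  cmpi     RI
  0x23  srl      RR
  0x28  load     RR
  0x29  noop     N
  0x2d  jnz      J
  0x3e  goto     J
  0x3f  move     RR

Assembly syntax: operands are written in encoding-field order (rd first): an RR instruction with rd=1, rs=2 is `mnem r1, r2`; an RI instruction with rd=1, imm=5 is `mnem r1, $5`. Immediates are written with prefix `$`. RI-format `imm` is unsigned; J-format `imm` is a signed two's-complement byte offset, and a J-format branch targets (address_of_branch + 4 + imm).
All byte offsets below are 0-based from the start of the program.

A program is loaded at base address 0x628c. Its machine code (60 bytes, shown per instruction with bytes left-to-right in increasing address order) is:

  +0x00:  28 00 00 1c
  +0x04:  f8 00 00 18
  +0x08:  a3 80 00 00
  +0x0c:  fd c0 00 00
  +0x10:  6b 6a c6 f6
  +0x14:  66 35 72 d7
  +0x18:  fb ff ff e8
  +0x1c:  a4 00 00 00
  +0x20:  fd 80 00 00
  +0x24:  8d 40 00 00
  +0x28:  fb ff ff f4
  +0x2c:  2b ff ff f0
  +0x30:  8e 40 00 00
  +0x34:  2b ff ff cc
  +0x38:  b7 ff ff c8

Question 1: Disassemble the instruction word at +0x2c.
jz $-16

@+2c  big-endian(2b ff ff f0) = 0x2bfffff0
  opcode bits[31:26]=0xa: jz/J
  imm: (w>>0)&0x3ffffff=0x3fffff0 (s26→-16) → $-16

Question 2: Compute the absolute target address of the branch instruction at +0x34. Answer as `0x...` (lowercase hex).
0x6290

@+34  big-endian(2b ff ff cc) = 0x2bffffcc
  top 6b → 0xa → jz [J]
  [25:0] imm=67108812 (s26→-52) = $-52
  target = base 0x628c + off 0x34 + 4 + imm -52 = 0x6290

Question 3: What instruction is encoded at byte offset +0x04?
goto $24

[04] f8 00 00 18 → 0xf8000018
  op=0xf8000018>>26=0x3e ⇒ goto (J)
  imm: (w>>0)&0x3ffffff=0x18 → $24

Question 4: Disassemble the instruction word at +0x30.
srl r2, r1

[30] 8e 40 00 00 → 0x8e400000
  opcode bits[31:26]=0x23: srl/RR
  rd: (w>>24)&0x3=0x2 → r2
  rs: (w>>22)&0x3=0x1 → r1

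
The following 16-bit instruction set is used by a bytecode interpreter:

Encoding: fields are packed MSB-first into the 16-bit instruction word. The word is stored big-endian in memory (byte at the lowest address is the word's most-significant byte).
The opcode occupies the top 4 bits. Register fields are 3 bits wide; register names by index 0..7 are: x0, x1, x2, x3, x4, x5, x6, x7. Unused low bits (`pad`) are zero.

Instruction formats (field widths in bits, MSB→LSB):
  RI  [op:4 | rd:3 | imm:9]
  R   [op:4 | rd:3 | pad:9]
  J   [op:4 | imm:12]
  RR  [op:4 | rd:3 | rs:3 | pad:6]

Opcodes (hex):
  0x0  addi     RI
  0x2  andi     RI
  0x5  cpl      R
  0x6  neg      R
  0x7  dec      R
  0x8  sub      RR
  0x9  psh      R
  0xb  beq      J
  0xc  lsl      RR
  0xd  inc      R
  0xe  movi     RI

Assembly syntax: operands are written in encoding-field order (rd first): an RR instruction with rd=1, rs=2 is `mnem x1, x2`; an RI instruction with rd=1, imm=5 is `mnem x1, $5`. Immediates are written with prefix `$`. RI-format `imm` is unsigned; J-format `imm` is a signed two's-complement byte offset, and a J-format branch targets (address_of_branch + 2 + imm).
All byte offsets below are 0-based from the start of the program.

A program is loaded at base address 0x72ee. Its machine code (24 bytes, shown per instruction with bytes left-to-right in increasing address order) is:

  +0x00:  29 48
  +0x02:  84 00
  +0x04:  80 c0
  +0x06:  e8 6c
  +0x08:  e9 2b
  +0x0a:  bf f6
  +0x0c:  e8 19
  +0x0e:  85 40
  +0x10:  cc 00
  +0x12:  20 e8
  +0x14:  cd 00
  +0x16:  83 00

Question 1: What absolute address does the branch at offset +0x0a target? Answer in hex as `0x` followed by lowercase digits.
+0x0a: bf f6 ⇒ word 0xbff6 (big)
  opcode bits[15:12]=0xb: beq/J
  imm: (w>>0)&0xfff=0xff6 (s12→-10) → $-10
  target = base 0x72ee + off 0x0a + 2 + imm -10 = 0x72f0

0x72f0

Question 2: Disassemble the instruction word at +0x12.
andi x0, $232

[12] 20 e8 → 0x20e8
  opcode bits[15:12]=0x2: andi/RI
  rd@[11:9]=0x0 ⇒ x0
  imm@[8:0]=0xe8 ⇒ $232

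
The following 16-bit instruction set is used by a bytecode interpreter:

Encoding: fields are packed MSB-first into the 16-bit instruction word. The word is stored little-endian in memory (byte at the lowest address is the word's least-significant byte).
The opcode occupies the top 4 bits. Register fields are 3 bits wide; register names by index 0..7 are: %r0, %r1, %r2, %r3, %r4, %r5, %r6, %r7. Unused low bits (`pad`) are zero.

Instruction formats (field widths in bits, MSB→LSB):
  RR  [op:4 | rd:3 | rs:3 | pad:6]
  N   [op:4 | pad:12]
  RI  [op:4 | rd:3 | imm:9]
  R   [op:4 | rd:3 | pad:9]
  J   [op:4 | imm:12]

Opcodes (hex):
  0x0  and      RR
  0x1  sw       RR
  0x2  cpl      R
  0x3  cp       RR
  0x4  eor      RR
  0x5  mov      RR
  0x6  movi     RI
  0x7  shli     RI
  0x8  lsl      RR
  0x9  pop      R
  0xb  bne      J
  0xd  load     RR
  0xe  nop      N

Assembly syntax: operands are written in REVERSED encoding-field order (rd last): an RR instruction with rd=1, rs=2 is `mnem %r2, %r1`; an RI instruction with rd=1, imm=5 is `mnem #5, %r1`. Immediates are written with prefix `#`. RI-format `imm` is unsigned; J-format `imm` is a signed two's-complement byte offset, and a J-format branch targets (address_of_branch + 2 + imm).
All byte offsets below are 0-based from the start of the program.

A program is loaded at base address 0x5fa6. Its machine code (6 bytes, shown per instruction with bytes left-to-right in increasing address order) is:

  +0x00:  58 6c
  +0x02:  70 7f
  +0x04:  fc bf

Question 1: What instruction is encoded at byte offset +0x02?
+0x02: 70 7f ⇒ word 0x7f70 (little)
  opcode bits[15:12]=0x7: shli/RI
  rd@[11:9]=0x7 ⇒ %r7
  imm@[8:0]=0x170 ⇒ #368

shli #368, %r7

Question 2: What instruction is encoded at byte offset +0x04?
bne #-4

+0x04: fc bf ⇒ word 0xbffc (little)
  top 4b → 0xb → bne [J]
  imm: (w>>0)&0xfff=0xffc (s12→-4) → #-4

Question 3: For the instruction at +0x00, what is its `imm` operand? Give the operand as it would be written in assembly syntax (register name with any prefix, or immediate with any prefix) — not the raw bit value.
[00] 58 6c → 0x6c58
  opcode bits[15:12]=0x6: movi/RI
  rd@[11:9]=0x6 ⇒ %r6
  imm@[8:0]=0x58 ⇒ #88

#88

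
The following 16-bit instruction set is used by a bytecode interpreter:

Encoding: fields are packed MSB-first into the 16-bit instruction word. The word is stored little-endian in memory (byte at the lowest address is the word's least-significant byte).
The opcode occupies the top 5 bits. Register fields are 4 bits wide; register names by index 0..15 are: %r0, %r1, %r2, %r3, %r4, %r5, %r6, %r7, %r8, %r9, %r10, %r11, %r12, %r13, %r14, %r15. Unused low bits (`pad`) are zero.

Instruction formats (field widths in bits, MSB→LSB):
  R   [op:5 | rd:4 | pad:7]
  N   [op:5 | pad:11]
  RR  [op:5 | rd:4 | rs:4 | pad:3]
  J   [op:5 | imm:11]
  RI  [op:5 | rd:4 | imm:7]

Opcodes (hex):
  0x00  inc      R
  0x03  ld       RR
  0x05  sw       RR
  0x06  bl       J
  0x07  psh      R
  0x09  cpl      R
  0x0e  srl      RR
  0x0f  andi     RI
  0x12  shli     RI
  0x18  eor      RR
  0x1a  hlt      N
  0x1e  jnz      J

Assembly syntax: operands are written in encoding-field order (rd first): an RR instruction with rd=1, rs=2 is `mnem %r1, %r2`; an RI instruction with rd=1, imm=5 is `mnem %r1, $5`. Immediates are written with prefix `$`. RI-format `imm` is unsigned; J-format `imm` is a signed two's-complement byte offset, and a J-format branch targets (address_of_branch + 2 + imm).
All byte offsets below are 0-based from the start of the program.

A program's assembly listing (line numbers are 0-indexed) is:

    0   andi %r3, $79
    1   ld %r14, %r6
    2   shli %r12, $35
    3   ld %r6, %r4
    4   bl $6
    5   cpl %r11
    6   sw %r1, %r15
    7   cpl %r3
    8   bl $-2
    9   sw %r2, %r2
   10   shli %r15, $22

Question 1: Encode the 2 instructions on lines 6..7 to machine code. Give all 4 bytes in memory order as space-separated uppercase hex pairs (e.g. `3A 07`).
line 6 (sw): pack op=0x5:5|rd=1:4|rs=15:4|pad=0:3 = 0x28f8; little→ f8 28
line 7 (cpl): pack op=0x9:5|rd=3:4|pad=0:7 = 0x4980; little→ 80 49

F8 28 80 49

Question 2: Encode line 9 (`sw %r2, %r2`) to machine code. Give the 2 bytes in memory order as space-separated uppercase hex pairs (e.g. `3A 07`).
10 29

line 9 (sw): pack op=0x5:5|rd=2:4|rs=2:4|pad=0:3 = 0x2910; little→ 10 29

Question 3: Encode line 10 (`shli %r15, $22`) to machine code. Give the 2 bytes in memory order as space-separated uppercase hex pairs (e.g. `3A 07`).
96 97

10. shli fields op=0x12:5|rd=15:4|imm=22:7 → word 9796h → 96 97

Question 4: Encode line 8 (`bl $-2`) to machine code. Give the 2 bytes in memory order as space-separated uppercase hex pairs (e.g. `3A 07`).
L8: bl op=0x6:5|imm=-2:11 ⇒ 0x37fe ⇒ little fe 37

FE 37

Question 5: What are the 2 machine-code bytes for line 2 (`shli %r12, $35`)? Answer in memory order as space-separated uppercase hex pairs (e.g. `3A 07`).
23 96

2. shli fields op=0x12:5|rd=12:4|imm=35:7 → word 9623h → 23 96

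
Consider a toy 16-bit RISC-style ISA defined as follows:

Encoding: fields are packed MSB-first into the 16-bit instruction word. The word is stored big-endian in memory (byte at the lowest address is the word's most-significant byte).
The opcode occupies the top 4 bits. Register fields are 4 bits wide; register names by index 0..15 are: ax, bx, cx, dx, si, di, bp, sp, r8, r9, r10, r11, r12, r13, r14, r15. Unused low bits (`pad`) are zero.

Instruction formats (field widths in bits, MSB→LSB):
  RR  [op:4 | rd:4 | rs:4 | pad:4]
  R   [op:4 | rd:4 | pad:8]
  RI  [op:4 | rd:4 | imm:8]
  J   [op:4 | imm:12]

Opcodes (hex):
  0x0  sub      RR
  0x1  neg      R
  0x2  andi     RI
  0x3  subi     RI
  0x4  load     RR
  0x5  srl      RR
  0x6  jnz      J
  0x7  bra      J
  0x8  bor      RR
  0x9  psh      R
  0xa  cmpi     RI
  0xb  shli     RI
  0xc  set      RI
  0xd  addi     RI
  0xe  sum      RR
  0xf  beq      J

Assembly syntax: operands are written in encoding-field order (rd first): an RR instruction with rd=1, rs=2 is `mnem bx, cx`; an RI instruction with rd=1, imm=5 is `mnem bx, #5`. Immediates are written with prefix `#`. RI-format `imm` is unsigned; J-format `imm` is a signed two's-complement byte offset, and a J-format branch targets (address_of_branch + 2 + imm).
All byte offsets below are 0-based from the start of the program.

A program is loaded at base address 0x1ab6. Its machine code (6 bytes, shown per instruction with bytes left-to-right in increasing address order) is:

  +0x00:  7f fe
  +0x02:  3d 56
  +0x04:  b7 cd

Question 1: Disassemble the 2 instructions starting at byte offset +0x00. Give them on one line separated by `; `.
bra #-2; subi r13, #86

off 0x00: read 7f fe as big → 0x7ffe
  opcode bits[15:12]=0x7: bra/J
  imm: (w>>0)&0xfff=0xffe (s12→-2) → #-2
off 0x02: read 3d 56 as big → 0x3d56
  opcode bits[15:12]=0x3: subi/RI
  rd: (w>>8)&0xf=0xd → r13
  imm: (w>>0)&0xff=0x56 → #86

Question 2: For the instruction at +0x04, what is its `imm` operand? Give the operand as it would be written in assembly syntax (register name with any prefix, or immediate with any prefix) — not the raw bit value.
#205

[04] b7 cd → 0xb7cd
  top 4b → 0xb → shli [RI]
  rd@[11:8]=0x7 ⇒ sp
  imm@[7:0]=0xcd ⇒ #205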